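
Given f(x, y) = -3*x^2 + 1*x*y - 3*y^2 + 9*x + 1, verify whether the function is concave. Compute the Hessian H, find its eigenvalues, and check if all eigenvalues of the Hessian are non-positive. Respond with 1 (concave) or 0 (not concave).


The Hessian of f(x,y) = -3*x^2 + 1*x*y - 3*y^2 + 9*x + 1 is:
H = [[-6, 1], [1, -6]]
Trace = -6 - 6 = -12
Determinant = -6*-6 - (1)^2 = 35
Discriminant = (-12)^2 - 4*35 = 4.0
Eigenvalues: lambda_1 = -7.0, lambda_2 = -5.0
The function is concave.

1


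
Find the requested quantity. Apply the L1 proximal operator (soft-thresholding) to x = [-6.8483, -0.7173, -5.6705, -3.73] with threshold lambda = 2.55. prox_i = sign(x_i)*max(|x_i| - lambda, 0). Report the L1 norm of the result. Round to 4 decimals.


Soft-thresholding with lambda = 2.55:
prox(-6.8483) = sign(-6.8483)*max(|-6.8483| - 2.55, 0) = -4.2983
prox(-0.7173) = sign(-0.7173)*max(|-0.7173| - 2.55, 0) = 0.0
prox(-5.6705) = sign(-5.6705)*max(|-5.6705| - 2.55, 0) = -3.1205
prox(-3.73) = sign(-3.73)*max(|-3.73| - 2.55, 0) = -1.18
prox(x) = [-4.2983, 0.0, -3.1205, -1.18]
||prox(x)||_1 = 4.2983 + 0.0 + 3.1205 + 1.18 = 8.5988


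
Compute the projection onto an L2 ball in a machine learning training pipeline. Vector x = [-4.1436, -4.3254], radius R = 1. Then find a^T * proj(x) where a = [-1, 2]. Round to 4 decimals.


Step 1: Compute ||x|| (intermediates to 6 decimals).
||x|| = sqrt((-4.1436)^2 + (-4.3254)^2) = 5.989867
Step 2: Project.
Since ||x|| > R, scale = R/||x|| = 1/5.989867 = 0.166949, proj(x) = scale * x
proj(x) = [-0.69177, -0.722121]
Step 3: Dot product.
a^T * proj(x) = -1*(-0.69177) + 2*(-0.722121) = -0.7525


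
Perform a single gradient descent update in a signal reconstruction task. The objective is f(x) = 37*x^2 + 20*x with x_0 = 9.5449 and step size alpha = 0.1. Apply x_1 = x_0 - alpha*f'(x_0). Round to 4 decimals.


We compute the gradient at x_0 and apply the update.
f'(x) = 74*x + 20
f'(9.5449) = 74*9.5449 + 20 = 726.3226
x_1 = 9.5449 - 0.1*726.3226 = -63.0874


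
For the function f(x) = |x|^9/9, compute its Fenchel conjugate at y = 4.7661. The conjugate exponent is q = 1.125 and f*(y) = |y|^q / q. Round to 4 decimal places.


The conjugate exponent q satisfies 1/p + 1/q = 1.
p = 9, so q = 9/(9 - 1) = 1.125
|y|^q = 4.7661^1.125 = 5.7934
f*(4.7661) = 5.7934 / 1.125 = 5.1497


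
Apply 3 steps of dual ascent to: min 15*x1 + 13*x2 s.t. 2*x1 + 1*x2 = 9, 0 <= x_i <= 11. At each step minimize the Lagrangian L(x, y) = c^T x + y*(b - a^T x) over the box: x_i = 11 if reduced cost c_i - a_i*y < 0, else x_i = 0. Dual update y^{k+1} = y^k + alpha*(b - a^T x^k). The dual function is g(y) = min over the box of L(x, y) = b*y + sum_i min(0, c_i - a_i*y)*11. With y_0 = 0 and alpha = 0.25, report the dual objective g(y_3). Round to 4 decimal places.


Dual ascent for LP: min 15*x1 + 13*x2, 2*x1 + 1*x2 = 9, 0 <= x_i <= 11
Step 1: y^k = 0.0, reduced costs: (15.0, 13.0)
  x^k = (0.0, 0.0), subgradient = b - a^T x = 9.0
  y^{k+1} = 0.0 + 0.25*9.0 = 2.25
Step 2: y^k = 2.25, reduced costs: (10.5, 10.75)
  x^k = (0.0, 0.0), subgradient = b - a^T x = 9.0
  y^{k+1} = 2.25 + 0.25*9.0 = 4.5
Step 3: y^k = 4.5, reduced costs: (6.0, 8.5)
  x^k = (0.0, 0.0), subgradient = b - a^T x = 9.0
  y^{k+1} = 4.5 + 0.25*9.0 = 6.75
Dual objective at y_3 = 6.75: reduced costs (1.5, 6.25), box minimizer x = (0.0, 0.0)
g(y_3) = b*y + (c1 - a1*y)*x1 + (c2 - a2*y)*x2 = 9*6.75 + 1.5*0.0 + 6.25*0.0 = 60.75 + 0.0 + 0.0 = 60.75


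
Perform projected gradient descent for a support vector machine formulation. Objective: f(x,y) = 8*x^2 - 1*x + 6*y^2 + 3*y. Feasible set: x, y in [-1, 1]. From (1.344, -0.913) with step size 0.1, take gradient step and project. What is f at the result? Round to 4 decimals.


Step 1: Compute gradient at (1.344, -0.913).
grad_x = 2*8*1.344 - 1 = 20.504
grad_y = 2*6*-0.913 + 3 = -7.956
Step 2: Gradient step.
x_raw = 1.344 - 0.1*20.504 = -0.7064
y_raw = -0.913 - 0.1*-7.956 = -0.1174
Step 3: Project onto [-1, 1].
x_proj = clip(-0.7064) = -0.7064
y_proj = clip(-0.1174) = -0.1174
Step 4: Evaluate f.
f(-0.7064, -0.1174) = 4.4289


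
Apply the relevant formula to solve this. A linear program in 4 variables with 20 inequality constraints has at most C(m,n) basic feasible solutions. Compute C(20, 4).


Each vertex corresponds to some choice of n active constraints out of m, so the number of vertices is at most C(m, n) = m! / (n!(m-n)!).
m = 20, n = 4
Numerator: 20 * 19 * 18 * 17
Denominator: 4! = 24
C(20, 4) = 4845


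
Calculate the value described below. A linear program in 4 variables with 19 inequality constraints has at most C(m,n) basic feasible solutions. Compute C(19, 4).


Each vertex corresponds to some choice of n active constraints out of m, so the number of vertices is at most C(m, n) = m! / (n!(m-n)!).
m = 19, n = 4
Numerator: 19 * 18 * 17 * 16
Denominator: 4! = 24
C(19, 4) = 3876


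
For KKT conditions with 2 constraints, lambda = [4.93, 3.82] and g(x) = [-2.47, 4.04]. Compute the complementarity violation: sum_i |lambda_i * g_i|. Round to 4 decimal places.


KKT complementary slackness check:
lambda_1 * g_1 = 4.93 * -2.47 = -12.1771
lambda_2 * g_2 = 3.82 * 4.04 = 15.4328
Total violation = 12.1771 + 15.4328 = 27.6099


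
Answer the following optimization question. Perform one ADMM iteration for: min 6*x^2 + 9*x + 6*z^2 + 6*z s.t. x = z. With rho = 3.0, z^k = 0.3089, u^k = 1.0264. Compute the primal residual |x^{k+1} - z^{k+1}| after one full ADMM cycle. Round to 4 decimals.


ADMM iteration with rho = 3.0, z^k = 0.3089, u^k = 1.0264
Step 1: x-update.
Minimize 6*x^2 + 9*x + (3.0/2)*(x - 0.3089 + 1.0264)^2
FOC: (2*6 + 3.0)*x = -9 + 3.0*(0.3089 - 1.0264)
x^{k+1} = -0.7435
Step 2: z-update.
Minimize 6*z^2 + 6*z + (3.0/2)*(-0.7435 - z + 1.0264)^2
FOC: (2*6 + 3.0)*z = -6 + 3.0*(-0.7435 + 1.0264)
z^{k+1} = -0.3434
Step 3: u-update.
u^{k+1} = 1.0264 - 0.7435 + 0.3434 = 0.6263
Step 4: Primal residual = |-0.7435 + 0.3434| = 0.4001


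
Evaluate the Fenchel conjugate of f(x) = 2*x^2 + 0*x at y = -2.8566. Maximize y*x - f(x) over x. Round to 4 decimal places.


f*(y) = sup_x {y*x - a*x^2 - b*x} = sup_x {(y-b)*x - a*x^2}
FOC: (y - b) - 2a*x = 0 => x* = (y - b)/(2a)
x* = (-2.8566 - 0)/(2*2) = -0.7142
f*(-2.8566) = (y-b)^2/(4a) = (-2.8566 - 0)^2/(4*2)
= 8.1602/8 = 1.02


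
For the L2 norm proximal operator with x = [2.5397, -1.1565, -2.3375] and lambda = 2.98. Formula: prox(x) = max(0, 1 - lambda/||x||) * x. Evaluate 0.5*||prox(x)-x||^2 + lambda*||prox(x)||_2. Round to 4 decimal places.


Step 1: Compute ||x||.
||x|| = 3.6403
Step 2: Compute scaling factor.
scale = max(0, 1 - 2.98/3.6403) = 0.1814
Step 3: prox(x) = [0.4606, -0.2098, -0.424]
||prox(x)|| = 0.6603
Step 4: Proximal objective.
0.5*||prox-x||^2 = 4.4402
lambda*||prox|| = 1.9677
Total = 6.4078


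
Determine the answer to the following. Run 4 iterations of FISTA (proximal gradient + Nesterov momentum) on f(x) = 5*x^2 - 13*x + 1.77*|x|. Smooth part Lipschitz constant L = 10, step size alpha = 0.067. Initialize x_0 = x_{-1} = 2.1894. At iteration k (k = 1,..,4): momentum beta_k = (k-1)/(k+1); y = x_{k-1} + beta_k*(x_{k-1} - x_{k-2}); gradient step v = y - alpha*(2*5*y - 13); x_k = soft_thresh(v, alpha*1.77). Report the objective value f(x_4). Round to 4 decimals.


FISTA on f(x) = 5*x^2 - 13*x + 1.77*|x|
L = 10, alpha = 0.067
Iteration 1: beta = 0.0, y = 2.1894 + 0.0*(2.1894 - 2.1894) = 2.1894
  grad(y) = 8.894, v = y - alpha*grad = 1.5935
  prox(v) = soft_thresh(1.5935, 0.1186) = 1.4749
Iteration 2: beta = 0.3333, y = 1.4749 + 0.3333*(1.4749 - 2.1894) = 1.2367
  grad(y) = -0.6325, v = y - alpha*grad = 1.2791
  prox(v) = soft_thresh(1.2791, 0.1186) = 1.1605
Iteration 3: beta = 0.5, y = 1.1605 + 0.5*(1.1605 - 1.4749) = 1.0033
  grad(y) = -2.9665, v = y - alpha*grad = 1.2021
  prox(v) = soft_thresh(1.2021, 0.1186) = 1.0835
Iteration 4: beta = 0.6, y = 1.0835 + 0.6*(1.0835 - 1.1605) = 1.0373
  grad(y) = -2.627, v = y - alpha*grad = 1.2133
  prox(v) = soft_thresh(1.2133, 0.1186) = 1.0947
f(x_4) = 5*1.0947^2 - 13*1.0947 + 1.77*|1.0947| = -6.3016


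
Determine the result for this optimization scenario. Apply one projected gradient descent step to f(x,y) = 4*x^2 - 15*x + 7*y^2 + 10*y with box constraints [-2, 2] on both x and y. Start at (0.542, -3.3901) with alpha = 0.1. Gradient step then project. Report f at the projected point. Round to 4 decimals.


Step 1: Compute gradient at (0.542, -3.3901).
grad_x = 2*4*0.542 - 15 = -10.664
grad_y = 2*7*-3.3901 + 10 = -37.4614
Step 2: Gradient step.
x_raw = 0.542 - 0.1*-10.664 = 1.6084
y_raw = -3.3901 - 0.1*-37.4614 = 0.356
Step 3: Project onto [-2, 2].
x_proj = clip(1.6084) = 1.6084
y_proj = clip(0.356) = 0.356
Step 4: Evaluate f.
f(1.6084, 0.356) = -9.3304


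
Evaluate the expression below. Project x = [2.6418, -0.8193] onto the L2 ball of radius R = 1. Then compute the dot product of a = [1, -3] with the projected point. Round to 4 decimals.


Step 1: Compute ||x|| (intermediates to 6 decimals).
||x|| = sqrt(2.6418^2 + (-0.8193)^2) = 2.765928
Step 2: Project.
Since ||x|| > R, scale = R/||x|| = 1/2.765928 = 0.361542, proj(x) = scale * x
proj(x) = [0.955122, -0.296211]
Step 3: Dot product.
a^T * proj(x) = 1*0.955122 - 3*(-0.296211) = 1.8438


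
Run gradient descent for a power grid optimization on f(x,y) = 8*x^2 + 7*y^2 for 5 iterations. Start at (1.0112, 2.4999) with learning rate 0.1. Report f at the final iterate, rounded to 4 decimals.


Gradient descent on f(x,y) = 8*x^2 + 7*y^2.
Starting point: (1.0112, 2.4999), alpha = 0.1
Step 1: grad_x = 2*8*1.0112 = 16.1792, grad_y = 2*7*2.4999 = 34.9986
  x_1 = 1.0112 - 0.1*16.1792 = -0.6067
  y_1 = 2.4999 - 0.1*34.9986 = -1.0
Step 2: grad_x = 2*8*-0.6067 = -9.7075, grad_y = 2*7*-1.0 = -13.9994
  x_2 = -0.6067 - 0.1*-9.7075 = 0.364
  y_2 = -1.0 - 0.1*-13.9994 = 0.4
Step 3: grad_x = 2*8*0.364 = 5.8245, grad_y = 2*7*0.4 = 5.5998
  x_3 = 0.364 - 0.1*5.8245 = -0.2184
  y_3 = 0.4 - 0.1*5.5998 = -0.16
Step 4: grad_x = 2*8*-0.2184 = -3.4947, grad_y = 2*7*-0.16 = -2.2399
  x_4 = -0.2184 - 0.1*-3.4947 = 0.1311
  y_4 = -0.16 - 0.1*-2.2399 = 0.064
Step 5: grad_x = 2*8*0.1311 = 2.0968, grad_y = 2*7*0.064 = 0.896
  x_5 = 0.1311 - 0.1*2.0968 = -0.0786
  y_5 = 0.064 - 0.1*0.896 = -0.0256
f(-0.0786, -0.0256) = 8*(-0.0786)^2 + 7*(-0.0256)^2 = 0.054


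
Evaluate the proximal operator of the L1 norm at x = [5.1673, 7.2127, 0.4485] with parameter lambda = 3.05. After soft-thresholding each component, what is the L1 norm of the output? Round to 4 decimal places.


Soft-thresholding with lambda = 3.05:
prox(5.1673) = sign(5.1673)*max(|5.1673| - 3.05, 0) = 2.1173
prox(7.2127) = sign(7.2127)*max(|7.2127| - 3.05, 0) = 4.1627
prox(0.4485) = sign(0.4485)*max(|0.4485| - 3.05, 0) = 0.0
prox(x) = [2.1173, 4.1627, 0.0]
||prox(x)||_1 = 2.1173 + 4.1627 + 0.0 = 6.28


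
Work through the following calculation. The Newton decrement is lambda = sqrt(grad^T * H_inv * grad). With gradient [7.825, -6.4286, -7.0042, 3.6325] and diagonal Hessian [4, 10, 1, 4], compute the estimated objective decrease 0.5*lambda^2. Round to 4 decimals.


Step 1: H is diagonal, so H^(-1) * g = [1.9563, -0.6429, -7.0042, 0.9081].
Step 2: g^T H^(-1) g = sum_i g_i^2 / H_ii
  = (7.825)^2/4 + (-6.4286)^2/10 + (-7.0042)^2/1 + (3.6325)^2/4
  = 15.3077 + 4.1327 + 49.0588 + 3.2988 = 71.7979
Step 3: Objective decrease = 0.5 * g^T H^(-1) g = 35.899


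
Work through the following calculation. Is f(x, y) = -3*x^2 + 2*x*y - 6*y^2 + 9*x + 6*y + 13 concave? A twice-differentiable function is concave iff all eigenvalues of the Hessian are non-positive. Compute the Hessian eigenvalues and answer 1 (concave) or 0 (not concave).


The Hessian of f(x,y) = -3*x^2 + 2*x*y - 6*y^2 + 9*x + 6*y + 13 is:
H = [[-6, 2], [2, -12]]
Trace = -6 - 12 = -18
Determinant = -6*-12 - (2)^2 = 68
Discriminant = (-18)^2 - 4*68 = 52.0
Eigenvalues: lambda_1 = -12.6056, lambda_2 = -5.3944
The function is concave.

1


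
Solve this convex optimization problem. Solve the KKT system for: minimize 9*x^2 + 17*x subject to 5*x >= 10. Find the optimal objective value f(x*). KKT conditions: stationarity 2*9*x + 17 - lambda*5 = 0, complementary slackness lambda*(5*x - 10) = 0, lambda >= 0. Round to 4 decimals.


Step 1: Try lambda = 0 (constraint inactive).
x_unc = -17/(2*9) = -0.9444
Check: 5*-0.9444 = -4.722 < 10 -- violated!
Step 2: Constraint must be active: 5*x = 10
x* = 10/5 = 2.0
lambda = (2*9*2.0 + 17)/5 = 10.6
Step 3: Compute optimal value.
f(x*) = 9*2.0^2 + 17*2.0 = 70.0


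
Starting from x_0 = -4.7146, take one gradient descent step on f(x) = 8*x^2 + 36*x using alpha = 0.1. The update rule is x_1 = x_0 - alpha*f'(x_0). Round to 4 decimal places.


We compute the gradient at x_0 and apply the update.
f'(x) = 16*x + 36
f'(-4.7146) = 16*-4.7146 + 36 = -39.4336
x_1 = -4.7146 - 0.1*-39.4336 = -0.7712


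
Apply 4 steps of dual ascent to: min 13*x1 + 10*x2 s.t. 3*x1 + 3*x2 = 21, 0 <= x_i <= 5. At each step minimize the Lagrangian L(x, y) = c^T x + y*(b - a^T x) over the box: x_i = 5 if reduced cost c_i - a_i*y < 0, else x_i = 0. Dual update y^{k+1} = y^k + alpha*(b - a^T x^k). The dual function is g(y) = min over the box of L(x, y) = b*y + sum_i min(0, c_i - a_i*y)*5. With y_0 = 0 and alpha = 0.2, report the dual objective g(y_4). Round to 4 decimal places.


Dual ascent for LP: min 13*x1 + 10*x2, 3*x1 + 3*x2 = 21, 0 <= x_i <= 5
Step 1: y^k = 0.0, reduced costs: (13.0, 10.0)
  x^k = (0.0, 0.0), subgradient = b - a^T x = 21.0
  y^{k+1} = 0.0 + 0.2*21.0 = 4.2
Step 2: y^k = 4.2, reduced costs: (0.4, -2.6)
  x^k = (0.0, 5.0), subgradient = b - a^T x = 6.0
  y^{k+1} = 4.2 + 0.2*6.0 = 5.4
Step 3: y^k = 5.4, reduced costs: (-3.2, -6.2)
  x^k = (5.0, 5.0), subgradient = b - a^T x = -9.0
  y^{k+1} = 5.4 + 0.2*-9.0 = 3.6
Step 4: y^k = 3.6, reduced costs: (2.2, -0.8)
  x^k = (0.0, 5.0), subgradient = b - a^T x = 6.0
  y^{k+1} = 3.6 + 0.2*6.0 = 4.8
Dual objective at y_4 = 4.8: reduced costs (-1.4, -4.4), box minimizer x = (5.0, 5.0)
g(y_4) = b*y + (c1 - a1*y)*x1 + (c2 - a2*y)*x2 = 21*4.8 + (-1.4)*5.0 + (-4.4)*5.0 = 100.8 - 7.0 - 22.0 = 71.8


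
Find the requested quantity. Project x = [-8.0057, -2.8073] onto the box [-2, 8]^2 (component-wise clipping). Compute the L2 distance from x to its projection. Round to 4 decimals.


Project each component onto [-2, 8].
clip(-8.0057) = -2.0, clip(-2.8073) = -2.0
Projection = [-2.0, -2.0]
Squared diffs: [36.0684, 0.6517]
Distance = sqrt(36.7201) = 6.0597


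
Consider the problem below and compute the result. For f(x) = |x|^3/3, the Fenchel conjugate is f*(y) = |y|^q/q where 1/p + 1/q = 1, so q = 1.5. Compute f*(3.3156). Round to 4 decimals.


The conjugate exponent q satisfies 1/p + 1/q = 1.
p = 3, so q = 3/(3 - 1) = 1.5
|y|^q = 3.3156^1.5 = 6.0373
f*(3.3156) = 6.0373 / 1.5 = 4.0249


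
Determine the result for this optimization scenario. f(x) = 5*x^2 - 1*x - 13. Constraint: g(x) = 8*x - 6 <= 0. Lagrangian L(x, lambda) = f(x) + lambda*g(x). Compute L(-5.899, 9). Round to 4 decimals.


Step 1: Evaluate f(x).
f(-5.899) = 5*(-5.899)^2 - 1*(-5.899) - 13 = 166.89
Step 2: Evaluate g(x).
g(-5.899) = 8*-5.899 - 6 = -53.192
Step 3: Compute Lagrangian.
L = 166.89 + 9*-53.192 = -311.838


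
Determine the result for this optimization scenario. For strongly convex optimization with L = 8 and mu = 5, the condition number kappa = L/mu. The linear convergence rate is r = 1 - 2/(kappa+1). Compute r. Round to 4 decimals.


Step 1: Compute the condition number.
kappa = L/mu = 8/5 = 1.6
Step 2: Compute the convergence rate.
r = 1 - 2/(kappa + 1) = 1 - 2*mu/(L + mu) = (L - mu)/(L + mu) = 3/13 = 0.2308


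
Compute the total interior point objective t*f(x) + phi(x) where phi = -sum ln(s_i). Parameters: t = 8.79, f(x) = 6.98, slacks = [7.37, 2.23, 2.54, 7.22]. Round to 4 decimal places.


Step 1: Compute log-barrier.
ln values: [1.9974, 0.802, 0.9322, 1.9769]
phi = -(1.9974 + 0.802 + 0.9322 + 1.9769) = -5.7084
Step 2: Compute augmented objective.
t*f(x) = 8.79*6.98 = 61.3542
Total = 61.3542 - 5.7084 = 55.6458


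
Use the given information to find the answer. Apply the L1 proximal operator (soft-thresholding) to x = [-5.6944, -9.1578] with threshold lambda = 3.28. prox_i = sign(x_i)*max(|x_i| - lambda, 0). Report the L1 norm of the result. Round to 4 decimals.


Soft-thresholding with lambda = 3.28:
prox(-5.6944) = sign(-5.6944)*max(|-5.6944| - 3.28, 0) = -2.4144
prox(-9.1578) = sign(-9.1578)*max(|-9.1578| - 3.28, 0) = -5.8778
prox(x) = [-2.4144, -5.8778]
||prox(x)||_1 = 2.4144 + 5.8778 = 8.2922


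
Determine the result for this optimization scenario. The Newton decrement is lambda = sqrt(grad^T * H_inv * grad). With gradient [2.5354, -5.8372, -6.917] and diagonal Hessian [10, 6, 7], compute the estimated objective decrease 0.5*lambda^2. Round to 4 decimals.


Step 1: H is diagonal, so H^(-1) * g = [0.2535, -0.9729, -0.9881].
Step 2: g^T H^(-1) g = sum_i g_i^2 / H_ii
  = (2.5354)^2/10 + (-5.8372)^2/6 + (-6.917)^2/7
  = 0.6428 + 5.6788 + 6.835 = 13.1566
Step 3: Objective decrease = 0.5 * g^T H^(-1) g = 6.5783


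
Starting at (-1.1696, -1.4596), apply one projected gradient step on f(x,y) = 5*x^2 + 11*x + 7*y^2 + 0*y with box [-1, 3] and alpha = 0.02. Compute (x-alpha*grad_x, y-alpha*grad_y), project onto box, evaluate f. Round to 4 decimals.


Step 1: Compute gradient at (-1.1696, -1.4596).
grad_x = 2*5*-1.1696 + 11 = -0.696
grad_y = 2*7*-1.4596 + 0 = -20.4344
Step 2: Gradient step.
x_raw = -1.1696 - 0.02*-0.696 = -1.1557
y_raw = -1.4596 - 0.02*-20.4344 = -1.0509
Step 3: Project onto [-1, 3].
x_proj = clip(-1.1557) = -1.0
y_proj = clip(-1.0509) = -1.0
Step 4: Evaluate f.
f(-1.0, -1.0) = 1.0


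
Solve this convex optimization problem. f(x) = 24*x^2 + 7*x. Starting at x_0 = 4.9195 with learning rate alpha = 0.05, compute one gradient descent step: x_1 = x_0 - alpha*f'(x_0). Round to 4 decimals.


We compute the gradient at x_0 and apply the update.
f'(x) = 48*x + 7
f'(4.9195) = 48*4.9195 + 7 = 243.136
x_1 = 4.9195 - 0.05*243.136 = -7.2373


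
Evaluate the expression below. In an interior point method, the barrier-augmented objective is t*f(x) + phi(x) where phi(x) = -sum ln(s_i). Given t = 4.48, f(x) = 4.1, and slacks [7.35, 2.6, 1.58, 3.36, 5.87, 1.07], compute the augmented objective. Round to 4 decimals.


Step 1: Compute log-barrier.
ln values: [1.9947, 0.9555, 0.4574, 1.2119, 1.7699, 0.0677]
phi = -(1.9947 + 0.9555 + 0.4574 + 1.2119 + 1.7699 + 0.0677) = -6.4571
Step 2: Compute augmented objective.
t*f(x) = 4.48*4.1 = 18.368
Total = 18.368 - 6.4571 = 11.9109


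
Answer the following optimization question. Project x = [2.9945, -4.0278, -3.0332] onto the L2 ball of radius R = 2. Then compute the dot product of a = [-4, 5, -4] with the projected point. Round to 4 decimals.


Step 1: Compute ||x|| (intermediates to 6 decimals).
||x|| = sqrt(2.9945^2 + (-4.0278)^2 + (-3.0332)^2) = 5.864342
Step 2: Project.
Since ||x|| > R, scale = R/||x|| = 2/5.864342 = 0.341044, proj(x) = scale * x
proj(x) = [1.021256, -1.373657, -1.034455]
Step 3: Dot product.
a^T * proj(x) = -4*1.021256 + 5*(-1.373657) - 4*(-1.034455) = -6.8155


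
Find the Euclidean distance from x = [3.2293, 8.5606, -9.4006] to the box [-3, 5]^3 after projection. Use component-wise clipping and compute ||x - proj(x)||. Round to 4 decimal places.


Project each component onto [-3, 5].
clip(3.2293) = 3.2293, clip(8.5606) = 5.0, clip(-9.4006) = -3.0
Projection = [3.2293, 5.0, -3.0]
Squared diffs: [0.0, 12.6779, 40.9677]
Distance = sqrt(53.6456) = 7.3243


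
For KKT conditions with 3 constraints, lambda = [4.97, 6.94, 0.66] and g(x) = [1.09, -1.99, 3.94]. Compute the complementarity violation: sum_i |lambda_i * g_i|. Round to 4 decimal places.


KKT complementary slackness check:
lambda_1 * g_1 = 4.97 * 1.09 = 5.4173
lambda_2 * g_2 = 6.94 * -1.99 = -13.8106
lambda_3 * g_3 = 0.66 * 3.94 = 2.6004
Total violation = 5.4173 + 13.8106 + 2.6004 = 21.8283


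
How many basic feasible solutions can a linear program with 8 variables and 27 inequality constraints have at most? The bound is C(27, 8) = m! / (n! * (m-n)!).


Each vertex corresponds to some choice of n active constraints out of m, so the number of vertices is at most C(m, n) = m! / (n!(m-n)!).
m = 27, n = 8
Numerator: 27 * 26 * 25 * 24 * 23 * 22 * 21 * 20
Denominator: 8! = 40320
C(27, 8) = 2220075


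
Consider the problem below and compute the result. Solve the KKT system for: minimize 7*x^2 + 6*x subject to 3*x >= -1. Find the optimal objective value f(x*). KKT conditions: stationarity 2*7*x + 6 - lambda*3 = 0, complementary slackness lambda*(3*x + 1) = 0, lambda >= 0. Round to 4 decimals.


Step 1: Try lambda = 0 (constraint inactive).
x_unc = -6/(2*7) = -0.4286
Check: 3*-0.4286 = -1.2858 < -1 -- violated!
Step 2: Constraint must be active: 3*x = -1
x* = -1/3 = -0.3333 (rounded; the exact value -1/3 is used below)
lambda = (2*7*(-1/3) + 6)/3 = 0.4444
Step 3: Compute optimal value.
f(x*) = 7*(-1/3)^2 + 6*(-1/3) = -1.2222


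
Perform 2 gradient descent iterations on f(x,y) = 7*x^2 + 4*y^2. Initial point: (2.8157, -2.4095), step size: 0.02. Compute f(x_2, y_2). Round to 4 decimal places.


Gradient descent on f(x,y) = 7*x^2 + 4*y^2.
Starting point: (2.8157, -2.4095), alpha = 0.02
Step 1: grad_x = 2*7*2.8157 = 39.4198, grad_y = 2*4*-2.4095 = -19.276
  x_1 = 2.8157 - 0.02*39.4198 = 2.0273
  y_1 = -2.4095 - 0.02*-19.276 = -2.024
Step 2: grad_x = 2*7*2.0273 = 28.3823, grad_y = 2*4*-2.024 = -16.1918
  x_2 = 2.0273 - 0.02*28.3823 = 1.4597
  y_2 = -2.024 - 0.02*-16.1918 = -1.7001
f(1.4597, -1.7001) = 7*1.4597^2 + 4*(-1.7001)^2 = 26.4762


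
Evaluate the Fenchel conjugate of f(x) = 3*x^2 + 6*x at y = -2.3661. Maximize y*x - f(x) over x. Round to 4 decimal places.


f*(y) = sup_x {y*x - a*x^2 - b*x} = sup_x {(y-b)*x - a*x^2}
FOC: (y - b) - 2a*x = 0 => x* = (y - b)/(2a)
x* = (-2.3661 - 6)/(2*3) = -1.3944
f*(-2.3661) = (y-b)^2/(4a) = (-2.3661 - 6)^2/(4*3)
= 69.9916/12 = 5.8326


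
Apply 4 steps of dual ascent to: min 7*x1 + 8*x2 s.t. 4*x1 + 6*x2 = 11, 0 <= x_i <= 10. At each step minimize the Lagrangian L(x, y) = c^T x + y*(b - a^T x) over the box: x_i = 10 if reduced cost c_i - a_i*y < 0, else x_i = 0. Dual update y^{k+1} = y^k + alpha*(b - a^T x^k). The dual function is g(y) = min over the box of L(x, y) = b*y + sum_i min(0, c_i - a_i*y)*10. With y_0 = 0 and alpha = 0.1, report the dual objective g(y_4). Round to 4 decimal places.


Dual ascent for LP: min 7*x1 + 8*x2, 4*x1 + 6*x2 = 11, 0 <= x_i <= 10
Step 1: y^k = 0.0, reduced costs: (7.0, 8.0)
  x^k = (0.0, 0.0), subgradient = b - a^T x = 11.0
  y^{k+1} = 0.0 + 0.1*11.0 = 1.1
Step 2: y^k = 1.1, reduced costs: (2.6, 1.4)
  x^k = (0.0, 0.0), subgradient = b - a^T x = 11.0
  y^{k+1} = 1.1 + 0.1*11.0 = 2.2
Step 3: y^k = 2.2, reduced costs: (-1.8, -5.2)
  x^k = (10.0, 10.0), subgradient = b - a^T x = -89.0
  y^{k+1} = 2.2 + 0.1*-89.0 = -6.7
Step 4: y^k = -6.7, reduced costs: (33.8, 48.2)
  x^k = (0.0, 0.0), subgradient = b - a^T x = 11.0
  y^{k+1} = -6.7 + 0.1*11.0 = -5.6
Dual objective at y_4 = -5.6: reduced costs (29.4, 41.6), box minimizer x = (0.0, 0.0)
g(y_4) = b*y + (c1 - a1*y)*x1 + (c2 - a2*y)*x2 = 11*(-5.6) + 29.4*0.0 + 41.6*0.0 = -61.6 + 0.0 + 0.0 = -61.6


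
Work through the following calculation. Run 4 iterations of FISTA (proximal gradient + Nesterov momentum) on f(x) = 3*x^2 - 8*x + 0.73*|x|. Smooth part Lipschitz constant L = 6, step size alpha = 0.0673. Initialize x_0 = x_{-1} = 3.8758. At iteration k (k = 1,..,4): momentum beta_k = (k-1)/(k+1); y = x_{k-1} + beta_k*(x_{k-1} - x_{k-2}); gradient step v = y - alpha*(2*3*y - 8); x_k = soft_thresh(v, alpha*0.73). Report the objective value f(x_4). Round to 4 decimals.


FISTA on f(x) = 3*x^2 - 8*x + 0.73*|x|
L = 6, alpha = 0.0673
Iteration 1: beta = 0.0, y = 3.8758 + 0.0*(3.8758 - 3.8758) = 3.8758
  grad(y) = 15.2548, v = y - alpha*grad = 2.8492
  prox(v) = soft_thresh(2.8492, 0.0491) = 2.8
Iteration 2: beta = 0.3333, y = 2.8 + 0.3333*(2.8 - 3.8758) = 2.4414
  grad(y) = 6.6486, v = y - alpha*grad = 1.994
  prox(v) = soft_thresh(1.994, 0.0491) = 1.9449
Iteration 3: beta = 0.5, y = 1.9449 + 0.5*(1.9449 - 2.8) = 1.5173
  grad(y) = 1.1036, v = y - alpha*grad = 1.443
  prox(v) = soft_thresh(1.443, 0.0491) = 1.3939
Iteration 4: beta = 0.6, y = 1.3939 + 0.6*(1.3939 - 1.9449) = 1.0633
  grad(y) = -1.6204, v = y - alpha*grad = 1.1723
  prox(v) = soft_thresh(1.1723, 0.0491) = 1.1232
f(x_4) = 3*1.1232^2 - 8*1.1232 + 0.73*|1.1232| = -4.3809


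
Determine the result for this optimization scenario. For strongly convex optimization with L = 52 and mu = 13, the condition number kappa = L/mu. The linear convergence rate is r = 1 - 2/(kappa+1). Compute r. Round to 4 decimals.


Step 1: Compute the condition number.
kappa = L/mu = 52/13 = 4.0
Step 2: Compute the convergence rate.
r = 1 - 2/(kappa + 1) = 1 - 2*mu/(L + mu) = (L - mu)/(L + mu) = 39/65 = 0.6


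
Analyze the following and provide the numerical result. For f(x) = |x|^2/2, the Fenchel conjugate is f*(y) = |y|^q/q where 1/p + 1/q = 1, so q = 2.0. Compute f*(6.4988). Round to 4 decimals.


The conjugate exponent q satisfies 1/p + 1/q = 1.
p = 2, so q = 2/(2 - 1) = 2.0
|y|^q = 6.4988^2.0 = 42.2344
f*(6.4988) = 42.2344 / 2.0 = 21.1172


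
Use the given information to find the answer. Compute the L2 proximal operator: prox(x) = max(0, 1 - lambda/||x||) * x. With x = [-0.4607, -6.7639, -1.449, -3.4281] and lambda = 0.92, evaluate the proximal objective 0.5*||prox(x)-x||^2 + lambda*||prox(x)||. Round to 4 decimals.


Step 1: Compute ||x||.
||x|| = 7.734
Step 2: Compute scaling factor.
scale = max(0, 1 - 0.92/7.734) = 0.881
Step 3: prox(x) = [-0.4059, -5.9593, -1.2766, -3.0203]
||prox(x)|| = 6.814
Step 4: Proximal objective.
0.5*||prox-x||^2 = 0.4232
lambda*||prox|| = 6.2689
Total = 6.692


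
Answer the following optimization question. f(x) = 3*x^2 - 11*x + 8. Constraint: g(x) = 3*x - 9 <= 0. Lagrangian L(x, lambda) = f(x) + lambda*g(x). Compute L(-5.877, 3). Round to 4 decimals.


Step 1: Evaluate f(x).
f(-5.877) = 3*(-5.877)^2 - 11*(-5.877) + 8 = 176.2644
Step 2: Evaluate g(x).
g(-5.877) = 3*-5.877 - 9 = -26.631
Step 3: Compute Lagrangian.
L = 176.2644 + 3*-26.631 = 96.3714


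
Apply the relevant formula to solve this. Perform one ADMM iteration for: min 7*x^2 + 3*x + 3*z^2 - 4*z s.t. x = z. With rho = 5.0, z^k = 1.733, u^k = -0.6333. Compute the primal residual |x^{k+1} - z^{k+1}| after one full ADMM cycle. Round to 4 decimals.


ADMM iteration with rho = 5.0, z^k = 1.733, u^k = -0.6333
Step 1: x-update.
Minimize 7*x^2 + 3*x + (5.0/2)*(x - 1.733 - 0.6333)^2
FOC: (2*7 + 5.0)*x = -3 + 5.0*(1.733 + 0.6333)
x^{k+1} = 0.4648
Step 2: z-update.
Minimize 3*z^2 - 4*z + (5.0/2)*(0.4648 - z - 0.6333)^2
FOC: (2*3 + 5.0)*z = 4 + 5.0*(0.4648 - 0.6333)
z^{k+1} = 0.2871
Step 3: u-update.
u^{k+1} = -0.6333 + 0.4648 - 0.2871 = -0.4555
Step 4: Primal residual = |0.4648 - 0.2871| = 0.1778


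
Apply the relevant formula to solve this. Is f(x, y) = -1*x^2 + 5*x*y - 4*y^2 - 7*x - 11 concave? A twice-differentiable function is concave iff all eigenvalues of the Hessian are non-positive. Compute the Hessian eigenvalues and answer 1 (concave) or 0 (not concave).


The Hessian of f(x,y) = -1*x^2 + 5*x*y - 4*y^2 - 7*x - 11 is:
H = [[-2, 5], [5, -8]]
Trace = -2 - 8 = -10
Determinant = -2*-8 - (5)^2 = -9
Discriminant = (-10)^2 - 4*-9 = 136.0
Eigenvalues: lambda_1 = -10.831, lambda_2 = 0.831
The function is not concave.

0


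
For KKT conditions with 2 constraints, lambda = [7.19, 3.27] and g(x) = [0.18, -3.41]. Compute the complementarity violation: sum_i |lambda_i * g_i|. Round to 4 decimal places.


KKT complementary slackness check:
lambda_1 * g_1 = 7.19 * 0.18 = 1.2942
lambda_2 * g_2 = 3.27 * -3.41 = -11.1507
Total violation = 1.2942 + 11.1507 = 12.4449


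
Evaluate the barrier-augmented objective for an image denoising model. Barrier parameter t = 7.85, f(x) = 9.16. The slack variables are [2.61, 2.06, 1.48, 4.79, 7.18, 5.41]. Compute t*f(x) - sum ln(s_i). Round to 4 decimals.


Step 1: Compute log-barrier.
ln values: [0.9594, 0.7227, 0.392, 1.5665, 1.9713, 1.6882]
phi = -(0.9594 + 0.7227 + 0.392 + 1.5665 + 1.9713 + 1.6882) = -7.3002
Step 2: Compute augmented objective.
t*f(x) = 7.85*9.16 = 71.906
Total = 71.906 - 7.3002 = 64.6058


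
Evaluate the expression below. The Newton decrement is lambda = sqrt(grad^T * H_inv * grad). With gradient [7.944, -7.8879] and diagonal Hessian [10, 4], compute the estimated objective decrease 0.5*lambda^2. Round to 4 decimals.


Step 1: H is diagonal, so H^(-1) * g = [0.7944, -1.972].
Step 2: g^T H^(-1) g = sum_i g_i^2 / H_ii
  = (7.944)^2/10 + (-7.8879)^2/4
  = 6.3107 + 15.5547 = 21.8655
Step 3: Objective decrease = 0.5 * g^T H^(-1) g = 10.9327


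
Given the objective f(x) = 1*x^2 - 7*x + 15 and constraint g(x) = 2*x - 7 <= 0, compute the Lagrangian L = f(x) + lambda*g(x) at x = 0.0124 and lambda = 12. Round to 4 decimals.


Step 1: Evaluate f(x).
f(0.0124) = 1*0.0124^2 - 7*0.0124 + 15 = 14.9134
Step 2: Evaluate g(x).
g(0.0124) = 2*0.0124 - 7 = -6.9752
Step 3: Compute Lagrangian.
L = 14.9134 + 12*-6.9752 = -68.789


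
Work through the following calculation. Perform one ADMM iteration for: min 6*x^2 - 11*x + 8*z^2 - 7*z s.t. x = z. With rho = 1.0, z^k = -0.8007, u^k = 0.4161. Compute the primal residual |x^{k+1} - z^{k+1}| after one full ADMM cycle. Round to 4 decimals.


ADMM iteration with rho = 1.0, z^k = -0.8007, u^k = 0.4161
Step 1: x-update.
Minimize 6*x^2 - 11*x + (1.0/2)*(x + 0.8007 + 0.4161)^2
FOC: (2*6 + 1.0)*x = 11 + 1.0*(-0.8007 - 0.4161)
x^{k+1} = 0.7526
Step 2: z-update.
Minimize 8*z^2 - 7*z + (1.0/2)*(0.7526 - z + 0.4161)^2
FOC: (2*8 + 1.0)*z = 7 + 1.0*(0.7526 + 0.4161)
z^{k+1} = 0.4805
Step 3: u-update.
u^{k+1} = 0.4161 + 0.7526 - 0.4805 = 0.6881
Step 4: Primal residual = |0.7526 - 0.4805| = 0.272


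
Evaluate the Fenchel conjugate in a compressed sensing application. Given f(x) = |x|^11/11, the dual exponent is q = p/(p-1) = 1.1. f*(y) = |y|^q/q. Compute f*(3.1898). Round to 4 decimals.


The conjugate exponent q satisfies 1/p + 1/q = 1.
p = 11, so q = 11/(11 - 1) = 1.1
|y|^q = 3.1898^1.1 = 3.5821
f*(3.1898) = 3.5821 / 1.1 = 3.2565


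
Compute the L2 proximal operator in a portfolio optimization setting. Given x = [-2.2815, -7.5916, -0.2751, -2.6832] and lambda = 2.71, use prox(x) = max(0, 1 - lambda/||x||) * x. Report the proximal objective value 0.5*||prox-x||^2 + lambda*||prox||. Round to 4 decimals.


Step 1: Compute ||x||.
||x|| = 8.3733
Step 2: Compute scaling factor.
scale = max(0, 1 - 2.71/8.3733) = 0.6764
Step 3: prox(x) = [-1.5431, -5.1346, -0.1861, -1.8148]
||prox(x)|| = 5.6633
Step 4: Proximal objective.
0.5*||prox-x||^2 = 3.6721
lambda*||prox|| = 15.3475
Total = 19.0197


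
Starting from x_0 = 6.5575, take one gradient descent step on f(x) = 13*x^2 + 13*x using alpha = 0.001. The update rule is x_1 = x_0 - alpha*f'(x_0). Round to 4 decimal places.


We compute the gradient at x_0 and apply the update.
f'(x) = 26*x + 13
f'(6.5575) = 26*6.5575 + 13 = 183.495
x_1 = 6.5575 - 0.001*183.495 = 6.374


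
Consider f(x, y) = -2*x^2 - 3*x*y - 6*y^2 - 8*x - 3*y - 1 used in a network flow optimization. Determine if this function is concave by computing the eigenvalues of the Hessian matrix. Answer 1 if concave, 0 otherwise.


The Hessian of f(x,y) = -2*x^2 - 3*x*y - 6*y^2 - 8*x - 3*y - 1 is:
H = [[-4, -3], [-3, -12]]
Trace = -4 - 12 = -16
Determinant = -4*-12 - (-3)^2 = 39
Discriminant = (-16)^2 - 4*39 = 100.0
Eigenvalues: lambda_1 = -13.0, lambda_2 = -3.0
The function is concave.

1


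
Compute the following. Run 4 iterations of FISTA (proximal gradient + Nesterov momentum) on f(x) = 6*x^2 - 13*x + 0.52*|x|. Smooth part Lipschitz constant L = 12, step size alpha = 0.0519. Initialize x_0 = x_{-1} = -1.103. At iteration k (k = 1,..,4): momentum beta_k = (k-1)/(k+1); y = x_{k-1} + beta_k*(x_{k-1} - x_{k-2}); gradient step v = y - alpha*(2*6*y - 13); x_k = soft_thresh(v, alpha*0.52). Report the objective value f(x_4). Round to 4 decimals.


FISTA on f(x) = 6*x^2 - 13*x + 0.52*|x|
L = 12, alpha = 0.0519
Iteration 1: beta = 0.0, y = -1.103 + 0.0*(-1.103 + 1.103) = -1.103
  grad(y) = -26.236, v = y - alpha*grad = 0.2586
  prox(v) = soft_thresh(0.2586, 0.027) = 0.2317
Iteration 2: beta = 0.3333, y = 0.2317 + 0.3333*(0.2317 + 1.103) = 0.6765
  grad(y) = -4.8814, v = y - alpha*grad = 0.9299
  prox(v) = soft_thresh(0.9299, 0.027) = 0.9029
Iteration 3: beta = 0.5, y = 0.9029 + 0.5*(0.9029 - 0.2317) = 1.2385
  grad(y) = 1.8623, v = y - alpha*grad = 1.1419
  prox(v) = soft_thresh(1.1419, 0.027) = 1.1149
Iteration 4: beta = 0.6, y = 1.1149 + 0.6*(1.1149 - 0.9029) = 1.2421
  grad(y) = 1.9049, v = y - alpha*grad = 1.1432
  prox(v) = soft_thresh(1.1432, 0.027) = 1.1162
f(x_4) = 6*1.1162^2 - 13*1.1162 + 0.52*|1.1162| = -6.4547


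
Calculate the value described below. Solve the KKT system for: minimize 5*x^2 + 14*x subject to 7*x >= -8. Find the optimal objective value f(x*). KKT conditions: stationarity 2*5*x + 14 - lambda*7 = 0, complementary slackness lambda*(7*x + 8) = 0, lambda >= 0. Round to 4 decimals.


Step 1: Try lambda = 0 (constraint inactive).
x_unc = -14/(2*5) = -1.4
Check: 7*-1.4 = -9.8 < -8 -- violated!
Step 2: Constraint must be active: 7*x = -8
x* = -8/7 = -1.1429 (rounded; the exact value -8/7 is used below)
lambda = (2*5*(-8/7) + 14)/7 = 0.3673
Step 3: Compute optimal value.
f(x*) = 5*(-8/7)^2 + 14*(-8/7) = -9.4694


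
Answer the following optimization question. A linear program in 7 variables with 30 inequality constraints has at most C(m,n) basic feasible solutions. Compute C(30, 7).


Each vertex corresponds to some choice of n active constraints out of m, so the number of vertices is at most C(m, n) = m! / (n!(m-n)!).
m = 30, n = 7
Numerator: 30 * 29 * 28 * 27 * 26 * 25 * 24
Denominator: 7! = 5040
C(30, 7) = 2035800


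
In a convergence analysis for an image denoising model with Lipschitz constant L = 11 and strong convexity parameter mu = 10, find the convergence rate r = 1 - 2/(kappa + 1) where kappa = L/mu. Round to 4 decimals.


Step 1: Compute the condition number.
kappa = L/mu = 11/10 = 1.1
Step 2: Compute the convergence rate.
r = 1 - 2/(kappa + 1) = 1 - 2*mu/(L + mu) = (L - mu)/(L + mu) = 1/21 = 0.0476


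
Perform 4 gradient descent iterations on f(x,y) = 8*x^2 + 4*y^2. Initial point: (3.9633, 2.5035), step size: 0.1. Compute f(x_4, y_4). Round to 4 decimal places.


Gradient descent on f(x,y) = 8*x^2 + 4*y^2.
Starting point: (3.9633, 2.5035), alpha = 0.1
Step 1: grad_x = 2*8*3.9633 = 63.4128, grad_y = 2*4*2.5035 = 20.028
  x_1 = 3.9633 - 0.1*63.4128 = -2.378
  y_1 = 2.5035 - 0.1*20.028 = 0.5007
Step 2: grad_x = 2*8*-2.378 = -38.0477, grad_y = 2*4*0.5007 = 4.0056
  x_2 = -2.378 - 0.1*-38.0477 = 1.4268
  y_2 = 0.5007 - 0.1*4.0056 = 0.1001
Step 3: grad_x = 2*8*1.4268 = 22.8286, grad_y = 2*4*0.1001 = 0.8011
  x_3 = 1.4268 - 0.1*22.8286 = -0.8561
  y_3 = 0.1001 - 0.1*0.8011 = 0.02
Step 4: grad_x = 2*8*-0.8561 = -13.6972, grad_y = 2*4*0.02 = 0.1602
  x_4 = -0.8561 - 0.1*-13.6972 = 0.5136
  y_4 = 0.02 - 0.1*0.1602 = 0.004
f(0.5136, 0.004) = 8*0.5136^2 + 4*0.004^2 = 2.1107


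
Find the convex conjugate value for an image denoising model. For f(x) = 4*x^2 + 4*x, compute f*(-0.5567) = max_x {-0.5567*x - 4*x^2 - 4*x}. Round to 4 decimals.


f*(y) = sup_x {y*x - a*x^2 - b*x} = sup_x {(y-b)*x - a*x^2}
FOC: (y - b) - 2a*x = 0 => x* = (y - b)/(2a)
x* = (-0.5567 - 4)/(2*4) = -0.5696
f*(-0.5567) = (y-b)^2/(4a) = (-0.5567 - 4)^2/(4*4)
= 20.7635/16 = 1.2977


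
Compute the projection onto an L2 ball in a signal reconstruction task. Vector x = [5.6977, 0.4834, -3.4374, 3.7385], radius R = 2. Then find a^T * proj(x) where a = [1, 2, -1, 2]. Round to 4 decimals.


Step 1: Compute ||x|| (intermediates to 6 decimals).
||x|| = sqrt(5.6977^2 + 0.4834^2 + (-3.4374)^2 + 3.7385^2) = 7.647847
Step 2: Project.
Since ||x|| > R, scale = R/||x|| = 2/7.647847 = 0.261512, proj(x) = scale * x
proj(x) = [1.490017, 0.126415, -0.898921, 0.977663]
Step 3: Dot product.
a^T * proj(x) = 1*1.490017 + 2*0.126415 - 1*(-0.898921) + 2*0.977663 = 4.5971


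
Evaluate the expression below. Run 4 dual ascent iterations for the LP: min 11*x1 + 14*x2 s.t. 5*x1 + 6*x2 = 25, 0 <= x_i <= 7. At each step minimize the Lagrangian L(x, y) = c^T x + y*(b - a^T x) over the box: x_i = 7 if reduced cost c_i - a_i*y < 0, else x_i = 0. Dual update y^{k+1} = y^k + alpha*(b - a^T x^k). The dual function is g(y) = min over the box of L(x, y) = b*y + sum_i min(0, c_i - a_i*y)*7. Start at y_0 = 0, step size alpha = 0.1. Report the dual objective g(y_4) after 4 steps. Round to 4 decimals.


Dual ascent for LP: min 11*x1 + 14*x2, 5*x1 + 6*x2 = 25, 0 <= x_i <= 7
Step 1: y^k = 0.0, reduced costs: (11.0, 14.0)
  x^k = (0.0, 0.0), subgradient = b - a^T x = 25.0
  y^{k+1} = 0.0 + 0.1*25.0 = 2.5
Step 2: y^k = 2.5, reduced costs: (-1.5, -1.0)
  x^k = (7.0, 7.0), subgradient = b - a^T x = -52.0
  y^{k+1} = 2.5 + 0.1*-52.0 = -2.7
Step 3: y^k = -2.7, reduced costs: (24.5, 30.2)
  x^k = (0.0, 0.0), subgradient = b - a^T x = 25.0
  y^{k+1} = -2.7 + 0.1*25.0 = -0.2
Step 4: y^k = -0.2, reduced costs: (12.0, 15.2)
  x^k = (0.0, 0.0), subgradient = b - a^T x = 25.0
  y^{k+1} = -0.2 + 0.1*25.0 = 2.3
Dual objective at y_4 = 2.3: reduced costs (-0.5, 0.2), box minimizer x = (7.0, 0.0)
g(y_4) = b*y + (c1 - a1*y)*x1 + (c2 - a2*y)*x2 = 25*2.3 + (-0.5)*7.0 + 0.2*0.0 = 57.5 - 3.5 + 0.0 = 54.0


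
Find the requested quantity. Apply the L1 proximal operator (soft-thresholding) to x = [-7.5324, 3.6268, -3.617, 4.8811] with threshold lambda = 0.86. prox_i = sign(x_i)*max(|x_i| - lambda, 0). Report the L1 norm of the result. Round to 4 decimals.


Soft-thresholding with lambda = 0.86:
prox(-7.5324) = sign(-7.5324)*max(|-7.5324| - 0.86, 0) = -6.6724
prox(3.6268) = sign(3.6268)*max(|3.6268| - 0.86, 0) = 2.7668
prox(-3.617) = sign(-3.617)*max(|-3.617| - 0.86, 0) = -2.757
prox(4.8811) = sign(4.8811)*max(|4.8811| - 0.86, 0) = 4.0211
prox(x) = [-6.6724, 2.7668, -2.757, 4.0211]
||prox(x)||_1 = 6.6724 + 2.7668 + 2.757 + 4.0211 = 16.2173


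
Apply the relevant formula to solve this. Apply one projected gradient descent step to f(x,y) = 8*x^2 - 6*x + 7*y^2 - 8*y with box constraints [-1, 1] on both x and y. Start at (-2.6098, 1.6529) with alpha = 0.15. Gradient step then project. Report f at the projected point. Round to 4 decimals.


Step 1: Compute gradient at (-2.6098, 1.6529).
grad_x = 2*8*-2.6098 - 6 = -47.7568
grad_y = 2*7*1.6529 - 8 = 15.1406
Step 2: Gradient step.
x_raw = -2.6098 - 0.15*-47.7568 = 4.5537
y_raw = 1.6529 - 0.15*15.1406 = -0.6182
Step 3: Project onto [-1, 1].
x_proj = clip(4.5537) = 1.0
y_proj = clip(-0.6182) = -0.6182
Step 4: Evaluate f.
f(1.0, -0.6182) = 9.6206


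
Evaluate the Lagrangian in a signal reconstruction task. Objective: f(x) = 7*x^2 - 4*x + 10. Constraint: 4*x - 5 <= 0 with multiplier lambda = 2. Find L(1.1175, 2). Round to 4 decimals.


Step 1: Evaluate f(x).
f(1.1175) = 7*1.1175^2 - 4*1.1175 + 10 = 14.2716
Step 2: Evaluate g(x).
g(1.1175) = 4*1.1175 - 5 = -0.53
Step 3: Compute Lagrangian.
L = 14.2716 + 2*-0.53 = 13.2116


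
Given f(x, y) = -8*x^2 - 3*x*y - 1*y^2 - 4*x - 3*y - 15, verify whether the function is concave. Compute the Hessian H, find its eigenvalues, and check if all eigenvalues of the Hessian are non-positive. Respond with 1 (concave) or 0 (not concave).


The Hessian of f(x,y) = -8*x^2 - 3*x*y - 1*y^2 - 4*x - 3*y - 15 is:
H = [[-16, -3], [-3, -2]]
Trace = -16 - 2 = -18
Determinant = -16*-2 - (-3)^2 = 23
Discriminant = (-18)^2 - 4*23 = 232.0
Eigenvalues: lambda_1 = -16.6158, lambda_2 = -1.3842
The function is concave.

1


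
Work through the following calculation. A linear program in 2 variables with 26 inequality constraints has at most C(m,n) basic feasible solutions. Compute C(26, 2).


Each vertex corresponds to some choice of n active constraints out of m, so the number of vertices is at most C(m, n) = m! / (n!(m-n)!).
m = 26, n = 2
Numerator: 26 * 25
Denominator: 2! = 2
C(26, 2) = 325


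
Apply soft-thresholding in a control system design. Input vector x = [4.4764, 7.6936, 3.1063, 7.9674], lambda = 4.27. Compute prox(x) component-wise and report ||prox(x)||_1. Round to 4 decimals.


Soft-thresholding with lambda = 4.27:
prox(4.4764) = sign(4.4764)*max(|4.4764| - 4.27, 0) = 0.2064
prox(7.6936) = sign(7.6936)*max(|7.6936| - 4.27, 0) = 3.4236
prox(3.1063) = sign(3.1063)*max(|3.1063| - 4.27, 0) = 0.0
prox(7.9674) = sign(7.9674)*max(|7.9674| - 4.27, 0) = 3.6974
prox(x) = [0.2064, 3.4236, 0.0, 3.6974]
||prox(x)||_1 = 0.2064 + 3.4236 + 0.0 + 3.6974 = 7.3274
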